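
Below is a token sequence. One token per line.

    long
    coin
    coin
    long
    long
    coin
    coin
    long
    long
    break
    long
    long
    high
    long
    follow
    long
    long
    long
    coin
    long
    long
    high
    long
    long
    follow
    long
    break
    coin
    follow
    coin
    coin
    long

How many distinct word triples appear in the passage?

21

32 tokens → 30 trigram windows in total.
Repeated trigrams (each contributes count−1 duplicates):
  coin coin long: 3
  coin long long: 3
  long coin coin: 2
  long follow long: 2
  long high long: 2
  long long coin: 2
  long long high: 2
9 duplicate windows → 30 − 9 = 21 distinct.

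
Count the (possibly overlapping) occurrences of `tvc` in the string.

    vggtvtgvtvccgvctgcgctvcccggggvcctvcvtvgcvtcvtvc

Sliding a length-3 window over the 47 characters (45 positions):
  position 9–11: tvc
  position 21–23: tvc
  position 33–35: tvc
  position 45–47: tvc

4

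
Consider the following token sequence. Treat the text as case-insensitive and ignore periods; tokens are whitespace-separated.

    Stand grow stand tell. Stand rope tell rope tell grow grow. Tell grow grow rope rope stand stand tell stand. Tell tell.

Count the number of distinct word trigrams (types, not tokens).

22 tokens → 20 trigram windows in total.
Repeated trigrams (each contributes count−1 duplicates):
  stand tell stand: 2
  tell grow grow: 2
2 duplicate windows → 20 − 2 = 18 distinct.

18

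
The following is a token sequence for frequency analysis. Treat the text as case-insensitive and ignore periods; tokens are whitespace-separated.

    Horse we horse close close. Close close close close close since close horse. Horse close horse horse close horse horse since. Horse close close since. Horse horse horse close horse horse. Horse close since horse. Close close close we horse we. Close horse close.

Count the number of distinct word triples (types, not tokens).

44 tokens → 42 trigram windows in total.
Repeated trigrams (each contributes count−1 duplicates):
  close close close: 6
  close horse horse: 4
  horse horse close: 4
  horse close close: 3
  horse close horse: 3
  close close since: 2
  close since horse: 2
  horse horse horse: 2
  … (1 more repeated)
19 duplicate windows → 42 − 19 = 23 distinct.

23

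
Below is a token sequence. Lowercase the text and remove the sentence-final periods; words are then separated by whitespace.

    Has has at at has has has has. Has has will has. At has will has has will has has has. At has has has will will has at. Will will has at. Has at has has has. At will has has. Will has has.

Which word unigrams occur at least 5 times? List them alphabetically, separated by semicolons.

Unigram counts meeting the condition (at least 5 times):
  at: 8
  has: 28
  will: 9

at; has; will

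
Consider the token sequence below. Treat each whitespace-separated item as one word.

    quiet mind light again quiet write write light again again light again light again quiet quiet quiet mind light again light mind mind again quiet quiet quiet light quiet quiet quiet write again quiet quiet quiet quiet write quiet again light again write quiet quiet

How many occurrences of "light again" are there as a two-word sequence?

Scanning the 44 overlapping bigram windows for "light again":
  position 3–4: light again
  position 8–9: light again
  position 11–12: light again
  position 13–14: light again
  position 19–20: light again
  position 41–42: light again

6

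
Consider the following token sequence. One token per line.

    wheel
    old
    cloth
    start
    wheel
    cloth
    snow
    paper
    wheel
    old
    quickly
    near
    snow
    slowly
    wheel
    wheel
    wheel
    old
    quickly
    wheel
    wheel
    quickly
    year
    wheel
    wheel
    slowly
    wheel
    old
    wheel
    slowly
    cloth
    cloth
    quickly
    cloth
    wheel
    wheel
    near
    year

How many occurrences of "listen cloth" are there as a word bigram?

Scanning the 37 overlapping bigram windows for "listen cloth":
  (none found)

0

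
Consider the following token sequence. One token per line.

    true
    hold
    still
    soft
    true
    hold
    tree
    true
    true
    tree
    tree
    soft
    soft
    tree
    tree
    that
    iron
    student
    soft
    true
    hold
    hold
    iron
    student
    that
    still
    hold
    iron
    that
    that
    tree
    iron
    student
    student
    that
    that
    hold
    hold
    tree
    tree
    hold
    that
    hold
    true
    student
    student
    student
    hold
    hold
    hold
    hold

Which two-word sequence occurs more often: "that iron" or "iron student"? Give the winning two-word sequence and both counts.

"iron student" (3 vs 1)

"that iron": 1 occurrence
"iron student": 3 occurrences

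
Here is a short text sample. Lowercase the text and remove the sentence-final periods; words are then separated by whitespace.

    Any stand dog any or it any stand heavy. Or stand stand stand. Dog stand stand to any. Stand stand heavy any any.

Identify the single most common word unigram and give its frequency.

"stand", 9 times

Unigram frequencies (highest first):
  stand: 9
  any: 6
  dog: 2
  or: 2
  heavy: 2
  it: 1
  … (1 more, each ≤ 1)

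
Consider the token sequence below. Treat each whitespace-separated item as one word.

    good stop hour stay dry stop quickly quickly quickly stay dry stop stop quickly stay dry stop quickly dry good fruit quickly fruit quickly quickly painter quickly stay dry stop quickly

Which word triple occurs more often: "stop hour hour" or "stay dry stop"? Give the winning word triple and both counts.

"stay dry stop" (4 vs 0)

"stop hour hour": 0 occurrences
"stay dry stop": 4 occurrences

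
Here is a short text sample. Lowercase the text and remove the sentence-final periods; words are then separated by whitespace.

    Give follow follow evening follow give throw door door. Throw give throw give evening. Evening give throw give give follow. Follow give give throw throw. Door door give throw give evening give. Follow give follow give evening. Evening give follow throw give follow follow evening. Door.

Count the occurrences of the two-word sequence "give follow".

6

Scanning the 45 overlapping bigram windows for "give follow":
  position 1–2: give follow
  position 19–20: give follow
  position 32–33: give follow
  position 34–35: give follow
  position 39–40: give follow
  position 42–43: give follow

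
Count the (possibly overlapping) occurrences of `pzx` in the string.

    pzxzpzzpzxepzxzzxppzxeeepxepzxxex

Sliding a length-3 window over the 33 characters (31 positions):
  position 1–3: pzx
  position 8–10: pzx
  position 12–14: pzx
  position 19–21: pzx
  position 28–30: pzx

5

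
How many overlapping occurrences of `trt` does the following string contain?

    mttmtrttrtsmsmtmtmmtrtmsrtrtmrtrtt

Sliding a length-3 window over the 34 characters (32 positions):
  position 5–7: trt
  position 8–10: trt
  position 20–22: trt
  position 26–28: trt
  position 31–33: trt

5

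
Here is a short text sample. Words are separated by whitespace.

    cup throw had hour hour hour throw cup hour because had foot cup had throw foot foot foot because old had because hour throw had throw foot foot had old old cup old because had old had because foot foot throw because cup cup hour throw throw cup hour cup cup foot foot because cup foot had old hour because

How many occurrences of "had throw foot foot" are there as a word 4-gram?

2

Scanning the 57 overlapping 4-gram windows for "had throw foot foot":
  position 14–17: had throw foot foot
  position 25–28: had throw foot foot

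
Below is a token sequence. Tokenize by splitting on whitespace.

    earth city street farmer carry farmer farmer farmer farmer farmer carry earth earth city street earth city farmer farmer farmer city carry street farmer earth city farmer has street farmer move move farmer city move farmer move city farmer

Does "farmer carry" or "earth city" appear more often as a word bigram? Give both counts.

"farmer carry": 2 occurrences
"earth city": 4 occurrences

"earth city" (4 vs 2)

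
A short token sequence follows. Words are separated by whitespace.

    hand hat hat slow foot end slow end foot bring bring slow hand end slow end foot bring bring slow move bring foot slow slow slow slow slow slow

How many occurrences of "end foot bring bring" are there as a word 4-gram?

Scanning the 26 overlapping 4-gram windows for "end foot bring bring":
  position 8–11: end foot bring bring
  position 16–19: end foot bring bring

2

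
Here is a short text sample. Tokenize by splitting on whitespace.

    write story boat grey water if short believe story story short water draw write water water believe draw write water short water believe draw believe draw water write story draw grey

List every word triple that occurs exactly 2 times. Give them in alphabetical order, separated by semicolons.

Trigram counts meeting the condition (exactly 2 times):
  draw write water: 2
  water believe draw: 2

draw write water; water believe draw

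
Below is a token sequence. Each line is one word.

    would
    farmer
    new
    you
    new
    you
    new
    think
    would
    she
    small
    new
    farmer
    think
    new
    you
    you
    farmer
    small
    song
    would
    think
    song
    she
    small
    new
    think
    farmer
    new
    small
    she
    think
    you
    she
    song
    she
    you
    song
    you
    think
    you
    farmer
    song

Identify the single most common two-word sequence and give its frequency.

"new you", 3 times

Bigram frequencies (highest first):
  new you: 3
  farmer new: 2
  you new: 2
  new think: 2
  she small: 2
  small new: 2
  … (26 more, each ≤ 2)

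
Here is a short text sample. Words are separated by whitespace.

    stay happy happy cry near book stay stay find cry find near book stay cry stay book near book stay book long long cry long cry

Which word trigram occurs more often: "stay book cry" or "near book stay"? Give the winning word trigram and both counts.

"stay book cry": 0 occurrences
"near book stay": 3 occurrences

"near book stay" (3 vs 0)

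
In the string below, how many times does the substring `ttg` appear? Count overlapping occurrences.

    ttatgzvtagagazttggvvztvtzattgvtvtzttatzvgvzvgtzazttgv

3

Sliding a length-3 window over the 53 characters (51 positions):
  position 15–17: ttg
  position 27–29: ttg
  position 50–52: ttg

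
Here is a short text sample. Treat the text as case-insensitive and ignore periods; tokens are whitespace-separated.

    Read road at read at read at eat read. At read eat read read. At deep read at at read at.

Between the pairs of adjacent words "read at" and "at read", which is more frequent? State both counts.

"read at": 6 occurrences
"at read": 4 occurrences

"read at" (6 vs 4)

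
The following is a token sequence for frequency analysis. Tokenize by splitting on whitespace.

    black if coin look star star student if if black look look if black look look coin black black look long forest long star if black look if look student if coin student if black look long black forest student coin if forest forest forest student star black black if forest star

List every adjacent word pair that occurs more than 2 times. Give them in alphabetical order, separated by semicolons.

black look; if black; student if

Bigram counts meeting the condition (more than 2 times):
  black look: 5
  if black: 4
  student if: 3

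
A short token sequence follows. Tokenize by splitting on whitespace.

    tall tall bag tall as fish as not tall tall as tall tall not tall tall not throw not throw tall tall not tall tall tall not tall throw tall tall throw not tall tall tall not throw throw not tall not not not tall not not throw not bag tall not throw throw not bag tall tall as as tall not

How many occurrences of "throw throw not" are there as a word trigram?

2

Scanning the 60 overlapping trigram windows for "throw throw not":
  position 38–40: throw throw not
  position 53–55: throw throw not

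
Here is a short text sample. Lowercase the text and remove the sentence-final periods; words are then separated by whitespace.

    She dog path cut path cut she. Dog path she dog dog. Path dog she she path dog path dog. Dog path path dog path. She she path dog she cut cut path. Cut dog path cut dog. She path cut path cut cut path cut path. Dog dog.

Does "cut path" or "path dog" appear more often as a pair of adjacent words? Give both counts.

"cut path": 5 occurrences
"path dog": 6 occurrences

"path dog" (6 vs 5)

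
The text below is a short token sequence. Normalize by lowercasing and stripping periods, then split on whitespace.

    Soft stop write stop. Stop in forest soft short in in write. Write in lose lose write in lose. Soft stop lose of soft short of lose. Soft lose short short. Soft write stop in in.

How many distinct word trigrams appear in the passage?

36 tokens → 34 trigram windows in total.
Repeated trigrams (each contributes count−1 duplicates):
  write in lose: 2
1 duplicate windows → 34 − 1 = 33 distinct.

33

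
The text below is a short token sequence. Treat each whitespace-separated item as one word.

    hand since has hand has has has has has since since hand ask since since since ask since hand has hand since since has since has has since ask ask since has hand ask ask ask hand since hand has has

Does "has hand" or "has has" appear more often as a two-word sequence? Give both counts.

"has has" (6 vs 3)

"has hand": 3 occurrences
"has has": 6 occurrences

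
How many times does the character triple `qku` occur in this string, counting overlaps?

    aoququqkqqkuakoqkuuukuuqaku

Sliding a length-3 window over the 27 characters (25 positions):
  position 10–12: qku
  position 16–18: qku

2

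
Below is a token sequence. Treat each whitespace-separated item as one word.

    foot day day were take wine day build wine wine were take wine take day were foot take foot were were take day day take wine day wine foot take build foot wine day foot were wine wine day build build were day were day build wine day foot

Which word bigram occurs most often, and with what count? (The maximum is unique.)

"wine day", 5 times

Bigram frequencies (highest first):
  wine day: 5
  day were: 3
  were take: 3
  take wine: 3
  day build: 3
  day day: 2
  … (22 more, each ≤ 2)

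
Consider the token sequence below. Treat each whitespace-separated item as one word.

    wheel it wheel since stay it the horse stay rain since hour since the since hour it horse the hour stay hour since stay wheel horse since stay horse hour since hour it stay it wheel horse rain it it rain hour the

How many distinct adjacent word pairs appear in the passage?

43 tokens → 42 bigram windows in total.
Repeated bigrams (each contributes count−1 duplicates):
  hour since: 3
  since hour: 3
  since stay: 3
  hour it: 2
  it wheel: 2
  stay it: 2
  wheel horse: 2
10 duplicate windows → 42 − 10 = 32 distinct.

32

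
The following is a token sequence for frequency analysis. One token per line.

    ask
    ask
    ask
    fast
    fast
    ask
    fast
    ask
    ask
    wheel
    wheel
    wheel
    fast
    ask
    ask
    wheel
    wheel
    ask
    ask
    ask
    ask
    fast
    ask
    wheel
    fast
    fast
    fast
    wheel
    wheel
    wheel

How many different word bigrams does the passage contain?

9

30 tokens → 29 bigram windows in total.
Repeated bigrams (each contributes count−1 duplicates):
  ask ask: 7
  wheel wheel: 5
  fast ask: 4
  ask fast: 3
  ask wheel: 3
  fast fast: 3
  wheel fast: 2
20 duplicate windows → 29 − 20 = 9 distinct.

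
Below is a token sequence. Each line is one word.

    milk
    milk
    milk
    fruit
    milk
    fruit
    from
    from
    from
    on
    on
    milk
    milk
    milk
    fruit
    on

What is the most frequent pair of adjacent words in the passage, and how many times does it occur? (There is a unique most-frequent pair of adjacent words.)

Bigram frequencies (highest first):
  milk milk: 4
  milk fruit: 3
  from from: 2
  fruit milk: 1
  fruit from: 1
  from on: 1
  … (3 more, each ≤ 1)

"milk milk", 4 times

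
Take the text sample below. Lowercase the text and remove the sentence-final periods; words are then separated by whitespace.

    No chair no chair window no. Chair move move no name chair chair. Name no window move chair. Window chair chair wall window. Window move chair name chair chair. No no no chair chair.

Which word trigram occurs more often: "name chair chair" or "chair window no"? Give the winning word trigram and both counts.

"name chair chair" (2 vs 1)

"name chair chair": 2 occurrences
"chair window no": 1 occurrence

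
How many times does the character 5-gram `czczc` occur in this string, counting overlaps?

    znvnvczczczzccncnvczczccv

Sliding a length-5 window over the 25 characters (21 positions):
  position 6–10: czczc
  position 19–23: czczc

2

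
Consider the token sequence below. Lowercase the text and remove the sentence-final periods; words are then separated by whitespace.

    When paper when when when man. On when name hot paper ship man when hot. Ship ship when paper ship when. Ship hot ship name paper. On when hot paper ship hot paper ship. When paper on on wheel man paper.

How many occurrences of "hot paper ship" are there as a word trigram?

3

Scanning the 39 overlapping trigram windows for "hot paper ship":
  position 10–12: hot paper ship
  position 29–31: hot paper ship
  position 32–34: hot paper ship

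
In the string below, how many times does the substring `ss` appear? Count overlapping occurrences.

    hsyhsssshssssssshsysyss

10

Sliding a length-2 window over the 23 characters (22 positions):
  position 5–6: ss
  position 6–7: ss
  position 7–8: ss
  position 10–11: ss
  position 11–12: ss
  position 12–13: ss
  position 13–14: ss
  position 14–15: ss
  position 15–16: ss
  position 22–23: ss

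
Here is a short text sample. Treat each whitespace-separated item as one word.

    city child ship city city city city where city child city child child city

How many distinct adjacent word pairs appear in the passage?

8

14 tokens → 13 bigram windows in total.
Repeated bigrams (each contributes count−1 duplicates):
  city child: 3
  city city: 3
  child city: 2
5 duplicate windows → 13 − 5 = 8 distinct.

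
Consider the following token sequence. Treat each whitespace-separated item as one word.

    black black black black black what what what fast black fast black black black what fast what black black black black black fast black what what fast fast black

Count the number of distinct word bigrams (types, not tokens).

9

29 tokens → 28 bigram windows in total.
Repeated bigrams (each contributes count−1 duplicates):
  black black: 10
  fast black: 4
  black what: 3
  what fast: 3
  what what: 3
  black fast: 2
19 duplicate windows → 28 − 19 = 9 distinct.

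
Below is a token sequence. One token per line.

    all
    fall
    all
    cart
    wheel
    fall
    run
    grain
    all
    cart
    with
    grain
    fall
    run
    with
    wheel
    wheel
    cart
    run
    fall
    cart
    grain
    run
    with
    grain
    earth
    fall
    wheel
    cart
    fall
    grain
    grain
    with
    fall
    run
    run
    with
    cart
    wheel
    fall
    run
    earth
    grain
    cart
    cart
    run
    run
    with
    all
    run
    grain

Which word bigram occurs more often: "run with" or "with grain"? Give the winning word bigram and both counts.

"run with": 4 occurrences
"with grain": 2 occurrences

"run with" (4 vs 2)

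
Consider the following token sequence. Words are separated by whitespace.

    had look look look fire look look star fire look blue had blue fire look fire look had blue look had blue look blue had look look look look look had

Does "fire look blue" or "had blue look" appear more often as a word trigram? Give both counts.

"had blue look" (2 vs 1)

"fire look blue": 1 occurrence
"had blue look": 2 occurrences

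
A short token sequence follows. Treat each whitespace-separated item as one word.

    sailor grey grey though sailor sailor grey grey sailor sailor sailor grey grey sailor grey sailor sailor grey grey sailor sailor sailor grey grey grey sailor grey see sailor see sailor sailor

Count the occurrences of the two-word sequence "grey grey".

6

Scanning the 31 overlapping bigram windows for "grey grey":
  position 2–3: grey grey
  position 7–8: grey grey
  position 12–13: grey grey
  position 18–19: grey grey
  position 23–24: grey grey
  position 24–25: grey grey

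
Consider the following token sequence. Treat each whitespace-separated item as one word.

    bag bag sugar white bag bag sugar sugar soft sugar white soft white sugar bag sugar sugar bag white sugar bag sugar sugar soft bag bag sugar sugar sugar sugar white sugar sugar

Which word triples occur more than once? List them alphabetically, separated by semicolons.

bag bag sugar; bag sugar sugar; sugar bag sugar; sugar sugar soft; sugar sugar sugar; white sugar bag

Trigram counts meeting the condition (more than once):
  bag bag sugar: 3
  bag sugar sugar: 4
  sugar bag sugar: 2
  sugar sugar soft: 2
  sugar sugar sugar: 2
  white sugar bag: 2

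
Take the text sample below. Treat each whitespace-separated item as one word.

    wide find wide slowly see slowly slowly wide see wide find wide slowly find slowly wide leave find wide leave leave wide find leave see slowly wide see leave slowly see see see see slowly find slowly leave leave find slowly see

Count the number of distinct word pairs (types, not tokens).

42 tokens → 41 bigram windows in total.
Repeated bigrams (each contributes count−1 duplicates):
  find slowly: 3
  find wide: 3
  see see: 3
  see slowly: 3
  slowly see: 3
  slowly wide: 3
  wide find: 3
  leave find: 2
  … (5 more repeated)
20 duplicate windows → 41 − 20 = 21 distinct.

21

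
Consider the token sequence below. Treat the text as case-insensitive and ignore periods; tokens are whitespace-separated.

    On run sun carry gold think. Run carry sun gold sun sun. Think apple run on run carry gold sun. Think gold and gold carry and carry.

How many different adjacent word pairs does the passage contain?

21

27 tokens → 26 bigram windows in total.
Repeated bigrams (each contributes count−1 duplicates):
  carry gold: 2
  gold sun: 2
  on run: 2
  run carry: 2
  sun think: 2
5 duplicate windows → 26 − 5 = 21 distinct.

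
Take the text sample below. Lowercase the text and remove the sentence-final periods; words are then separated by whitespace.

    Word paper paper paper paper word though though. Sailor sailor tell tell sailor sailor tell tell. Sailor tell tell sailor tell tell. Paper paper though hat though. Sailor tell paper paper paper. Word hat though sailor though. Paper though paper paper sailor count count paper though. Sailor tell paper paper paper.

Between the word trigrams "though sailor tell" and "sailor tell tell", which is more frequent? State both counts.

"though sailor tell": 2 occurrences
"sailor tell tell": 4 occurrences

"sailor tell tell" (4 vs 2)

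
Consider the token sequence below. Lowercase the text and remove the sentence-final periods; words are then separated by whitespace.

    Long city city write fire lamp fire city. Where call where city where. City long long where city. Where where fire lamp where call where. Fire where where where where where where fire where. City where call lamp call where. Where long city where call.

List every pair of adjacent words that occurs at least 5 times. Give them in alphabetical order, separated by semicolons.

city where; where where

Bigram counts meeting the condition (at least 5 times):
  city where: 5
  where where: 7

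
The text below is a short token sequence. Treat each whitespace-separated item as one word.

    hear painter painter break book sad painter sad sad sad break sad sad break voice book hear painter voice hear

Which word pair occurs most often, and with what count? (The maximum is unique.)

Bigram frequencies (highest first):
  sad sad: 3
  hear painter: 2
  sad break: 2
  painter painter: 1
  painter break: 1
  break book: 1
  … (9 more, each ≤ 1)

"sad sad", 3 times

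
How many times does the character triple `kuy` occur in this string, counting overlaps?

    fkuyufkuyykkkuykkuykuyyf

Sliding a length-3 window over the 24 characters (22 positions):
  position 2–4: kuy
  position 7–9: kuy
  position 13–15: kuy
  position 17–19: kuy
  position 20–22: kuy

5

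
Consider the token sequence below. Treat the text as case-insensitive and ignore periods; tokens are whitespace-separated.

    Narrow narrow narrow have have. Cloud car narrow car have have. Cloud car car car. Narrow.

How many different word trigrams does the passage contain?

16 tokens → 14 trigram windows in total.
Repeated trigrams (each contributes count−1 duplicates):
  have cloud car: 2
  have have cloud: 2
2 duplicate windows → 14 − 2 = 12 distinct.

12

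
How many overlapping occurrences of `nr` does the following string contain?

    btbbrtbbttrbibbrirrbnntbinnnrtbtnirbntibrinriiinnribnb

Sliding a length-2 window over the 54 characters (53 positions):
  position 28–29: nr
  position 43–44: nr
  position 49–50: nr

3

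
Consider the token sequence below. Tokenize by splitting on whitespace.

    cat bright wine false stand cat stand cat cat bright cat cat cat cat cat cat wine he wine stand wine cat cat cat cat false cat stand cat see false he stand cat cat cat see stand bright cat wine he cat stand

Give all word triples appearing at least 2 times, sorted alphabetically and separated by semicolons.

Trigram counts meeting the condition (at least 2 times):
  cat cat cat: 7
  cat stand cat: 2
  cat wine he: 2
  stand cat cat: 2

cat cat cat; cat stand cat; cat wine he; stand cat cat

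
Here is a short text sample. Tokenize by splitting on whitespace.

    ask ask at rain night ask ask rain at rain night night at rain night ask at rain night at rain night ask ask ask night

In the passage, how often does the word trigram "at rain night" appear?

Scanning the 24 overlapping trigram windows for "at rain night":
  position 3–5: at rain night
  position 9–11: at rain night
  position 13–15: at rain night
  position 17–19: at rain night
  position 20–22: at rain night

5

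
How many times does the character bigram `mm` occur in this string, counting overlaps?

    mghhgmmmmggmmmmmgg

7

Sliding a length-2 window over the 18 characters (17 positions):
  position 6–7: mm
  position 7–8: mm
  position 8–9: mm
  position 12–13: mm
  position 13–14: mm
  position 14–15: mm
  position 15–16: mm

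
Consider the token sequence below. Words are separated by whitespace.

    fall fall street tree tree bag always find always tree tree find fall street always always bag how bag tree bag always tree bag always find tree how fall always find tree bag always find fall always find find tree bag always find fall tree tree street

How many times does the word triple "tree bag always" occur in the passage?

5

Scanning the 45 overlapping trigram windows for "tree bag always":
  position 5–7: tree bag always
  position 20–22: tree bag always
  position 23–25: tree bag always
  position 32–34: tree bag always
  position 40–42: tree bag always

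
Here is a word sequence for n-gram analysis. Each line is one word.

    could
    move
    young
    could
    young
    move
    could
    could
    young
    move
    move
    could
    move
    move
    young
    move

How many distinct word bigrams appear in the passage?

16 tokens → 15 bigram windows in total.
Repeated bigrams (each contributes count−1 duplicates):
  young move: 3
  could move: 2
  could young: 2
  move could: 2
  move move: 2
  move young: 2
7 duplicate windows → 15 − 7 = 8 distinct.

8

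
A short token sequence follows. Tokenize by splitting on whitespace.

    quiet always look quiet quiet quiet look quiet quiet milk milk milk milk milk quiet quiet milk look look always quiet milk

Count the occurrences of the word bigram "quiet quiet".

4

Scanning the 21 overlapping bigram windows for "quiet quiet":
  position 4–5: quiet quiet
  position 5–6: quiet quiet
  position 8–9: quiet quiet
  position 15–16: quiet quiet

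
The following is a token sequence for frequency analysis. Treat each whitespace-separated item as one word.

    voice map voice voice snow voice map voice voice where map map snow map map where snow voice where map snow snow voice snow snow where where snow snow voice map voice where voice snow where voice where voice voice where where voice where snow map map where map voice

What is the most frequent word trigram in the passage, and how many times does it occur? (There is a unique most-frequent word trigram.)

Trigram frequencies (highest first):
  voice map voice: 3
  map voice voice: 2
  snow voice map: 2
  voice voice where: 2
  voice where map: 2
  snow map map: 2
  … (31 more, each ≤ 2)

"voice map voice", 3 times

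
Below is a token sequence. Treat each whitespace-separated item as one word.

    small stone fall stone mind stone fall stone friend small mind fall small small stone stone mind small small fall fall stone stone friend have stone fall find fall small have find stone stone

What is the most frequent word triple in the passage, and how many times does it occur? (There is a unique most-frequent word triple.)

"stone fall stone", 2 times

Trigram frequencies (highest first):
  stone fall stone: 2
  small stone fall: 1
  fall stone mind: 1
  stone mind stone: 1
  mind stone fall: 1
  fall stone friend: 1
  … (25 more, each ≤ 1)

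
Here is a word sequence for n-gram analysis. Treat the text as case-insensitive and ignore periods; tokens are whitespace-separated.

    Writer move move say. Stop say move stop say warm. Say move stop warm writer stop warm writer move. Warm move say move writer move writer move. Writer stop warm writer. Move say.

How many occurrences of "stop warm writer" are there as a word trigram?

3

Scanning the 31 overlapping trigram windows for "stop warm writer":
  position 13–15: stop warm writer
  position 16–18: stop warm writer
  position 29–31: stop warm writer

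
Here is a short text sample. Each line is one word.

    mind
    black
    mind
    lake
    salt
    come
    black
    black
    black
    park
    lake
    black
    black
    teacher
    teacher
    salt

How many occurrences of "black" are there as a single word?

Scanning the 16 tokens for "black":
  position 2: black
  position 7: black
  position 8: black
  position 9: black
  position 12: black
  position 13: black

6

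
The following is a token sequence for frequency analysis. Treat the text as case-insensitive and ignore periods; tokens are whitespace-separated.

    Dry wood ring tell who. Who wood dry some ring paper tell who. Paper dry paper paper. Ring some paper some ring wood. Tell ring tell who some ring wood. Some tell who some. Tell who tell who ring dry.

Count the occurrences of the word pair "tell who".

Scanning the 39 overlapping bigram windows for "tell who":
  position 4–5: tell who
  position 12–13: tell who
  position 26–27: tell who
  position 32–33: tell who
  position 35–36: tell who
  position 37–38: tell who

6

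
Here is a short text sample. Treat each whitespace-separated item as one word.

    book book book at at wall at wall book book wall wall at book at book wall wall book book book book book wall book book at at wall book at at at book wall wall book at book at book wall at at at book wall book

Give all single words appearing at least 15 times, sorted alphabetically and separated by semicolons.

Unigram counts meeting the condition (at least 15 times):
  at: 15
  book: 21

at; book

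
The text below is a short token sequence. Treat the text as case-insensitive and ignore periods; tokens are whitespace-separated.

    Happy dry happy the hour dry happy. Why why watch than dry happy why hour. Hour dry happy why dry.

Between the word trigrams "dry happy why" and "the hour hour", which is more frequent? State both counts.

"dry happy why" (3 vs 0)

"dry happy why": 3 occurrences
"the hour hour": 0 occurrences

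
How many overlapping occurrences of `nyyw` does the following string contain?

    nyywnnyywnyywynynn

3

Sliding a length-4 window over the 18 characters (15 positions):
  position 1–4: nyyw
  position 6–9: nyyw
  position 10–13: nyyw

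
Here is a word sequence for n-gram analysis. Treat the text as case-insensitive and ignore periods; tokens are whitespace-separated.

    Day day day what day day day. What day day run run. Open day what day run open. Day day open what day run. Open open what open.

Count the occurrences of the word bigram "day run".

3

Scanning the 27 overlapping bigram windows for "day run":
  position 10–11: day run
  position 16–17: day run
  position 23–24: day run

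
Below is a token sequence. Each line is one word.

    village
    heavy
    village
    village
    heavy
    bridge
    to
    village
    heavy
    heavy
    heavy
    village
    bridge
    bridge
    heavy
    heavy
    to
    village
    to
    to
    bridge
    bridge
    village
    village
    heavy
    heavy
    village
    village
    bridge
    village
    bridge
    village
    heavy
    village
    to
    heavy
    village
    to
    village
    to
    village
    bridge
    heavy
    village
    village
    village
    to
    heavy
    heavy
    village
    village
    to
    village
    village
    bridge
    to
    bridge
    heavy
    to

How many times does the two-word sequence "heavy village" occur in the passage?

7

Scanning the 58 overlapping bigram windows for "heavy village":
  position 2–3: heavy village
  position 11–12: heavy village
  position 26–27: heavy village
  position 33–34: heavy village
  position 36–37: heavy village
  position 43–44: heavy village
  position 49–50: heavy village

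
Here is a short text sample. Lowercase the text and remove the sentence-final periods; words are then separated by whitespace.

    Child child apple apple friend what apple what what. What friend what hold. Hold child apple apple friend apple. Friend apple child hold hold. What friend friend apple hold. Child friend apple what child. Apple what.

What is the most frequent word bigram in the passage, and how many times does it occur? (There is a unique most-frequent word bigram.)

Bigram frequencies (highest first):
  friend apple: 4
  child apple: 3
  apple friend: 3
  apple what: 3
  apple apple: 2
  friend what: 2
  … (14 more, each ≤ 2)

"friend apple", 4 times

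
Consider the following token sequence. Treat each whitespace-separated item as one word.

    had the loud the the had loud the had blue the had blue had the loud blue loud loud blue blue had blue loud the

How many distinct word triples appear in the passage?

21

25 tokens → 23 trigram windows in total.
Repeated trigrams (each contributes count−1 duplicates):
  had the loud: 2
  the had blue: 2
2 duplicate windows → 23 − 2 = 21 distinct.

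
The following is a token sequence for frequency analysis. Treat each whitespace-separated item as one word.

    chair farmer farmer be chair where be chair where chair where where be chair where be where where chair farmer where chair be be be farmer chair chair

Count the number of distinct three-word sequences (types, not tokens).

28 tokens → 26 trigram windows in total.
Repeated trigrams (each contributes count−1 duplicates):
  be chair where: 3
  chair where be: 2
  where be chair: 2
4 duplicate windows → 26 − 4 = 22 distinct.

22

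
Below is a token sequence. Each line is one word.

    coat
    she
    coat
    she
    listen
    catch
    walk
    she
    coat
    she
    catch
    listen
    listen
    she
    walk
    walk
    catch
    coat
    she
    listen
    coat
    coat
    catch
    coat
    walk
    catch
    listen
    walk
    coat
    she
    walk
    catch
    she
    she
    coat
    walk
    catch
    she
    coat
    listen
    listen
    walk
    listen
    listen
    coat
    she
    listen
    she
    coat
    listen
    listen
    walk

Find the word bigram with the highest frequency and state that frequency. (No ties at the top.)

Bigram frequencies (highest first):
  coat she: 6
  she coat: 5
  listen listen: 4
  walk catch: 4
  she listen: 3
  listen walk: 3
  … (18 more, each ≤ 2)

"coat she", 6 times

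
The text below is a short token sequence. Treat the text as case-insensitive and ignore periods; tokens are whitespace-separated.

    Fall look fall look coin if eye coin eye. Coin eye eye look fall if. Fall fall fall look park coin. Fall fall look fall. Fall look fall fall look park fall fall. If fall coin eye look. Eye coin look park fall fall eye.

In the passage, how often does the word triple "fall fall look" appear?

Scanning the 43 overlapping trigram windows for "fall fall look":
  position 17–19: fall fall look
  position 22–24: fall fall look
  position 25–27: fall fall look
  position 28–30: fall fall look

4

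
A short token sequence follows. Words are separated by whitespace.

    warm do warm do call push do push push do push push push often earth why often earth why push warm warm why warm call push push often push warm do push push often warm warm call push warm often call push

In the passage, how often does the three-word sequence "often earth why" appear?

2

Scanning the 40 overlapping trigram windows for "often earth why":
  position 14–16: often earth why
  position 17–19: often earth why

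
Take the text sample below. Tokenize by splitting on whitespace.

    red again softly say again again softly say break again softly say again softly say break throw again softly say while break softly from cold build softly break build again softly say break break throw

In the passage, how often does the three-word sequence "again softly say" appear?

Scanning the 33 overlapping trigram windows for "again softly say":
  position 2–4: again softly say
  position 6–8: again softly say
  position 10–12: again softly say
  position 13–15: again softly say
  position 18–20: again softly say
  position 30–32: again softly say

6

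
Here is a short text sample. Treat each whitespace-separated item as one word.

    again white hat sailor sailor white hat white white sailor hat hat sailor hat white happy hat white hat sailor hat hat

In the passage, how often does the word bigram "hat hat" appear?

2

Scanning the 21 overlapping bigram windows for "hat hat":
  position 11–12: hat hat
  position 21–22: hat hat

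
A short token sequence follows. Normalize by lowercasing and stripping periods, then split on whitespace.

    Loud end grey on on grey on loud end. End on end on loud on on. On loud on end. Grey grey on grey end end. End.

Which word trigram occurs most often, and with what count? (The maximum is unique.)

Trigram frequencies (highest first):
  on loud on: 2
  loud end grey: 1
  end grey on: 1
  grey on on: 1
  on on grey: 1
  on grey on: 1
  … (18 more, each ≤ 1)

"on loud on", 2 times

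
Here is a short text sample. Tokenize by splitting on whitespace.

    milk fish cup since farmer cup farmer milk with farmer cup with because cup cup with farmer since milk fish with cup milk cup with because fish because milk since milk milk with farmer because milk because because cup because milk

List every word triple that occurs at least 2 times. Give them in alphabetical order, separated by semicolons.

Trigram counts meeting the condition (at least 2 times):
  cup with because: 2
  milk with farmer: 2

cup with because; milk with farmer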